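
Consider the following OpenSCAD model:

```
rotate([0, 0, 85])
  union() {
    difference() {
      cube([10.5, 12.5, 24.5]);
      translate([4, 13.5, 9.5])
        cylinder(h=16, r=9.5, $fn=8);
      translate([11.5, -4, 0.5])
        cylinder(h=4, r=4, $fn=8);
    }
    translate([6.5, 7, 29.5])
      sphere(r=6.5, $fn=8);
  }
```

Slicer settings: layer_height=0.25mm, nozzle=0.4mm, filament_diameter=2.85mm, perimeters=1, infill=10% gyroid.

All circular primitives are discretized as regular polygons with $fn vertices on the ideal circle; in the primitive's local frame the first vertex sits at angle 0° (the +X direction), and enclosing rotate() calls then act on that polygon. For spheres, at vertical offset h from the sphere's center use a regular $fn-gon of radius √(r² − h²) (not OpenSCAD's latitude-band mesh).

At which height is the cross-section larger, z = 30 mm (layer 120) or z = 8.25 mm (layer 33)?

Layer 120 (z = 30): the cube does not reach this height (z outside [0, 24.5]); the cylinder at (4, 13.5) is absent (z outside [9.5, 25.5]); the cylinder at (11.5, -4) is absent (z outside [0.5, 4.5]); Taking the first minus the rest: the first operand is absent here, so nothing remains; the sphere at (6.5, 7): section is a regular 8-gon, circumradius = √(r²−h²) = √(6.5²−0.5²) = 6.481 (area = (8/2)·6.481²·sin(360°/8) = 118.79 mm²); Combining (union): only the r=6.5 sphere at (6.5, 7) is present, so the union is just that shape — area = 118.79 mm²; (rotated 85° about Z; rotation is an isometry so areas/perimeters/island counts are preserved). So its area = 118.79 mm². Layer 33 (z = 8.25): the cube is present — its section is the full 10.5×12.5 rectangle (area 131.25 mm²); the cylinder at (4, 13.5) is absent (z outside [9.5, 25.5]); the cylinder at (11.5, -4) is not intersected at this z (z outside [0.5, 4.5]); Taking the first minus the rest: none of the subtracted shapes is present at this height, so the 10.5×12.5 cube is unchanged — area = 131.25 mm²; the sphere at (6.5, 7) is absent (|z−center|=21.250 > r=6.5); Taking the union: only that combined region is present, so the union is just that shape — area = 131.25 mm²; (rotated 85° about Z; rotation is an isometry so areas/perimeters/island counts are preserved). So its area = 131.25 mm². Layer 33 is larger (131.25 vs 118.79 mm²).

layer 33 (z = 8.25 mm)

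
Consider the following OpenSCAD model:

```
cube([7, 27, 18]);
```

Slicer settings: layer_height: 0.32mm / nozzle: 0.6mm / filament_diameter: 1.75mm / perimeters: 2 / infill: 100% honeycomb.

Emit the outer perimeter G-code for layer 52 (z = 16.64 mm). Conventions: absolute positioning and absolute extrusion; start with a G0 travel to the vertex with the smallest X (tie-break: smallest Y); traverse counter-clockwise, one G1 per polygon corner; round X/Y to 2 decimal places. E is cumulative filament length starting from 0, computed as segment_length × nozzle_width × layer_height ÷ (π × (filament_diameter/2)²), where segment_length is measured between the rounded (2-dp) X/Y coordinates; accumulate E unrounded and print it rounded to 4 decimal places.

At z = 16.64 mm: the cube (footprint 7×27) is included at this height. The outline is a single polygon with 4 vertices. Extrusion per mm of travel: 0.6 × 0.32 / (π × 0.875²) = 0.079824. Accumulating E over each segment gives final E = 5.4281.

G0 X0.00 Y0.00 Z16.64
G1 X7.00 Y0.00 E0.5588
G1 X7.00 Y27.00 E2.7140
G1 X0.00 Y27.00 E3.2728
G1 X0.00 Y0.00 E5.4281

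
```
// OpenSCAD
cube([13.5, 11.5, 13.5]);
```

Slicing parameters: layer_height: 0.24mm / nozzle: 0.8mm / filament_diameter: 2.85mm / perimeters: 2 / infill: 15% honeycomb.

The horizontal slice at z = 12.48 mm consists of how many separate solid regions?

1

At z = 12.48 mm: the cube (footprint 13.5×11.5) is included at this height. The result has 1 disconnected region.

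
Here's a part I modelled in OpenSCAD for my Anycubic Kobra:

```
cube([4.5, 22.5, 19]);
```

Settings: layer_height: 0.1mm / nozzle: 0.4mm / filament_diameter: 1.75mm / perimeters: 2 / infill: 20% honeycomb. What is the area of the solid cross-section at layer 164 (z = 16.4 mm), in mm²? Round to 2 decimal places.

101.25 mm²

At z = 16.4 mm: the cube is present — its section is the full 4.5×22.5 rectangle (area 101.25 mm²). Overall, the cross-section is a single solid region. Net area = 101.25 mm².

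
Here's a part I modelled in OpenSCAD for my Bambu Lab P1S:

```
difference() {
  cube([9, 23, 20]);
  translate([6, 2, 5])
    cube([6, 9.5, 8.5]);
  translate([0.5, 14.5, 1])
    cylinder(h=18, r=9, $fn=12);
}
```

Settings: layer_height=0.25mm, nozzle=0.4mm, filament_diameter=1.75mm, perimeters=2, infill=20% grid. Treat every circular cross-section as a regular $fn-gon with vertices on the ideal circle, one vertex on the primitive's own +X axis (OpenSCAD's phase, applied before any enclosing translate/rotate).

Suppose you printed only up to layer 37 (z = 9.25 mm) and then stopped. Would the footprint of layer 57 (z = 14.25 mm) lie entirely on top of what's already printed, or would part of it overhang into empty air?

part overhangs

Compare the two slices. At z = 9.25: the cube (footprint 9×23) is included at this height (area 207.00 mm²); the cube at (6, 2) is present — its section is the full 6×9.5 rectangle (area 57.00 mm²); the r=9 cylinder at (0.5, 14.5) gives a regular 12-gon of circumradius 9 (constant along its height) (area = (12/2)·9.000²·sin(360°/12) = 243.00 mm²); After the difference (first − rest): starting from the 9×23 cube (207.00 mm²), the 6×9.5 cube at (6, 2) partially overlaps it — only the 28.50 mm² overlap (of its 57.00 mm²) is removed, clipping the outline; the r=9 cylinder at (0.5, 14.5) partially overlaps it — only the 122.44 mm² overlap (of its 243.00 mm²) is removed, clipping the outline — area = 56.06 mm². At z = 14.25: the 9×23 cube contributes its full rectangle (area 207.00 mm²); the cube at (6, 2) is not intersected at this z (z outside [5, 13.5]); the r=9 cylinder at (0.5, 14.5) gives a regular 12-gon of circumradius 9 (constant along its height) (area = (12/2)·9.000²·sin(360°/12) = 243.00 mm²); After the difference (first − rest): starting from the 9×23 cube (207.00 mm²), the r=9 cylinder at (0.5, 14.5) partially overlaps it — only the 128.82 mm² overlap (of its 243.00 mm²) is removed, clipping the outline — area = 78.18 mm². Checking containment: at z = 14.25 the cross-section extends beyond the z = 9.25 cross-section by about 22.13 mm².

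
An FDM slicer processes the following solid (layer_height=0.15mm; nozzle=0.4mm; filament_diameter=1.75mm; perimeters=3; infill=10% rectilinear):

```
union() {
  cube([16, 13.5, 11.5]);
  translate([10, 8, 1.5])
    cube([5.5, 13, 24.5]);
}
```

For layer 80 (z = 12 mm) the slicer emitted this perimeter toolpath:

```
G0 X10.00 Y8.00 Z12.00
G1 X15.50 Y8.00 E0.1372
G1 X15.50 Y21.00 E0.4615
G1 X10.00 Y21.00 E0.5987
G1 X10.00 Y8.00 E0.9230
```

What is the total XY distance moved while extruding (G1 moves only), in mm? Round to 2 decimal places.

37.00 mm

Sum the Euclidean lengths of each G1 segment: total = 37.00 mm.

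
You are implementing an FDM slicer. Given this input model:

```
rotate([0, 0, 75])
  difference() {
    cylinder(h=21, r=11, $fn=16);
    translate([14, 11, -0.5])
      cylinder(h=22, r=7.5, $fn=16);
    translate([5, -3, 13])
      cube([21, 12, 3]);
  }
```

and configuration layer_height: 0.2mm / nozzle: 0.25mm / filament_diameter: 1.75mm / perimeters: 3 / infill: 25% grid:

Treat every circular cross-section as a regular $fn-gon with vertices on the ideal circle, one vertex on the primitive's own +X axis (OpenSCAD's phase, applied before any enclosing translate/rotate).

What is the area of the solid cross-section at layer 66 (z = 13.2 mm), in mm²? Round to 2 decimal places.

313.39 mm²

At z = 13.2 mm: the cylinder: section is a regular 16-gon, circumradius r=11 (area = (16/2)·11.000²·sin(360°/16) = 370.44 mm²); the cylinder at (14, 11): section is a regular 16-gon, circumradius r=7.5 (area = (16/2)·7.500²·sin(360°/16) = 172.21 mm²); the cube at (5, -3) is present — its section is the full 21×12 rectangle (area 252.00 mm²); Taking the first minus the rest: starting from the r=11 cylinder (370.44 mm²), the r=7.5 cylinder at (14, 11) partially overlaps it — only the 1.25 mm² overlap (of its 172.21 mm²) is removed, clipping the outline; the 21×12 cube at (5, -3) partially overlaps it — only the 55.80 mm² overlap (of its 252.00 mm²) is removed, clipping the outline — area = 313.39 mm²; (whole slice rotated 75° about Z — lengths, areas and connectivity unchanged). Overall, the cross-section is a single solid region. Net area = 313.39 mm².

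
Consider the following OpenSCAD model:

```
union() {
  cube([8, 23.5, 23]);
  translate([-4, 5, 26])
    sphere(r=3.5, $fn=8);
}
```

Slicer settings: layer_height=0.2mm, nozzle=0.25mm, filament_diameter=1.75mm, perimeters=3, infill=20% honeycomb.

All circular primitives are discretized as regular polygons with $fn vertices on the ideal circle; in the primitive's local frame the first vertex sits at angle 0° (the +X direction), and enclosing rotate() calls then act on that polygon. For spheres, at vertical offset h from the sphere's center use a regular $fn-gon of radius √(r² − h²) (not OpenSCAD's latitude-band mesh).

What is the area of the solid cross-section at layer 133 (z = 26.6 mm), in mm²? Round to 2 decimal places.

33.63 mm²

At z = 26.6 mm: the cube is absent (z outside [0, 23]); the r=3.5 sphere at (-4, 5) slices to a regular 8-gon of circumradius 3.448 (√(r²−h²) with h=0.6 from center) (area = (8/2)·3.448²·sin(360°/8) = 33.63 mm²); Combining (union): only the r=3.5 sphere at (-4, 5) is present, so the union is just that shape — area = 33.63 mm². Overall, the cross-section is a single solid region. Net area = 33.63 mm².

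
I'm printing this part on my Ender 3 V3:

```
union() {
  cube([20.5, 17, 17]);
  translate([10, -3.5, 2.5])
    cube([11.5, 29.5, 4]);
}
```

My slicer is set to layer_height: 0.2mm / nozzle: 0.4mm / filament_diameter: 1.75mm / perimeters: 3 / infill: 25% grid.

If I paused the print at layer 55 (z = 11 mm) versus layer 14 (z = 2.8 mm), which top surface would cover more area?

layer 14 (z = 2.8 mm)

Layer 55 (z = 11): the cube is present — its section is the full 20.5×17 rectangle (area 348.50 mm²); the cube at (10, -3.5) does not reach this height (z outside [2.5, 6.5]); Taking the union: only the 20.5×17 cube is present, so the union is just that shape — area = 348.50 mm². So its area = 348.50 mm². Layer 14 (z = 2.8): the cube (footprint 20.5×17) is included at this height (area 348.50 mm²); the cube at (10, -3.5) is present — its section is the full 11.5×29.5 rectangle (area 339.25 mm²); Combining (union): the regions partially overlap — summed areas 687.75 mm² minus the doubly-counted overlap 178.50 mm² gives 509.25 mm² — area = 509.25 mm². So its area = 509.25 mm². Layer 14 is larger (509.25 vs 348.50 mm²).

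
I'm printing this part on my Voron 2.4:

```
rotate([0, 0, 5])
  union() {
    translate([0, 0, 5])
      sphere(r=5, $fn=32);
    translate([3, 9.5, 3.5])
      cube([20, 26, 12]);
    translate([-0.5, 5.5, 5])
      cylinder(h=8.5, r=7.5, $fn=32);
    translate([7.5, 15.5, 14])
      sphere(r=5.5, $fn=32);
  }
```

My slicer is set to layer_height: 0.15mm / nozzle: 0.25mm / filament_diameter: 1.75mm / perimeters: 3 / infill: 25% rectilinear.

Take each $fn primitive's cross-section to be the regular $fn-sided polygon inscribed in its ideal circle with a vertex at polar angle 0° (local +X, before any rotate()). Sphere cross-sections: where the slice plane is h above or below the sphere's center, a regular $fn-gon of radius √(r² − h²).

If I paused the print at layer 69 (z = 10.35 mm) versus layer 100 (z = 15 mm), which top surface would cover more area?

Layer 69 (z = 10.35): the sphere is absent (|z−center|=5.350 > r=5); the 20×26 cube at (3, 9.5) contributes its full rectangle (area 520.00 mm²); the cylinder at (-0.5, 5.5): section is a regular 32-gon, circumradius r=7.5 (area = (32/2)·7.500²·sin(360°/32) = 175.58 mm²); the sphere at (7.5, 15.5): section is a regular 32-gon, circumradius = √(r²−h²) = √(5.5²−3.65²) = 4.114 (area = (32/2)·4.114²·sin(360°/32) = 52.84 mm²); Combining (union): the regions partially overlap — summed areas 748.42 mm² minus the doubly-counted overlap 57.15 mm² gives 691.27 mm² — area = 691.27 mm²; (rotated 5° about Z; rotation is an isometry so areas/perimeters/island counts are preserved). So its area = 691.27 mm². Layer 100 (z = 15): the sphere is not intersected at this z (|z−center|=10.000 > r=5); the 20×26 cube at (3, 9.5) contributes its full rectangle (area 520.00 mm²); the cylinder at (-0.5, 5.5) is absent (z outside [5, 13.5]); the r=5.5 sphere at (7.5, 15.5) slices to a regular 32-gon of circumradius 5.408 (√(r²−h²) with h=1 from center) (area = (32/2)·5.408²·sin(360°/32) = 91.30 mm²); Combining (union): the regions partially overlap — summed areas 611.30 mm² minus the doubly-counted overlap 87.71 mm² gives 523.59 mm² — area = 523.59 mm²; (rotated 5° about Z; rotation is an isometry so areas/perimeters/island counts are preserved). So its area = 523.59 mm². Layer 69 is larger (691.27 vs 523.59 mm²).

layer 69 (z = 10.35 mm)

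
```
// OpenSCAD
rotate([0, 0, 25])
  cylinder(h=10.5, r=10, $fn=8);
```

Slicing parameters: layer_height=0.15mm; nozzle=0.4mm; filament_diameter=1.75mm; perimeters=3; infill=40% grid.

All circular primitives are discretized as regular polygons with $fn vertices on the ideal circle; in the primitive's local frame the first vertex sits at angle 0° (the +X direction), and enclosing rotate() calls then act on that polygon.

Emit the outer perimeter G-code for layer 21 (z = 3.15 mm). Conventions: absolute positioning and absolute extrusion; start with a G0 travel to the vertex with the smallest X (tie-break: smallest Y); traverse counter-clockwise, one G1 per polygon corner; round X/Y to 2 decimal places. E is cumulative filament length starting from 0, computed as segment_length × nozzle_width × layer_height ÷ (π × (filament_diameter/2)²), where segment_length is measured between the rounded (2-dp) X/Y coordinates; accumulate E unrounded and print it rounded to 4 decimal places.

G0 X-9.40 Y3.42 Z3.15
G1 X-9.06 Y-4.23 E0.1910
G1 X-3.42 Y-9.40 E0.3819
G1 X4.23 Y-9.06 E0.5729
G1 X9.40 Y-3.42 E0.7637
G1 X9.06 Y4.23 E0.9548
G1 X3.42 Y9.40 E1.1456
G1 X-4.23 Y9.06 E1.3366
G1 X-9.40 Y3.42 E1.5275

At z = 3.15 mm: the r=10 cylinder gives a regular 8-gon of circumradius 10 (constant along its height); (rotated 25° about Z; rotation is an isometry so areas/perimeters/island counts are preserved). The outline is a single polygon with 8 vertices. Extrusion per mm of travel: 0.4 × 0.15 / (π × 0.875²) = 0.024945. Accumulating E over each segment gives final E = 1.5275.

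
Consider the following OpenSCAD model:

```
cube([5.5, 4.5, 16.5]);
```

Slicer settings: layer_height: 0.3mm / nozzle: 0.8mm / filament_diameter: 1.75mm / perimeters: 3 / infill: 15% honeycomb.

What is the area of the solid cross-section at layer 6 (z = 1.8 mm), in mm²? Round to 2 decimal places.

At z = 1.8 mm: the cube is present — its section is the full 5.5×4.5 rectangle (area 24.75 mm²). Overall, the cross-section is a single solid region. Net area = 24.75 mm².

24.75 mm²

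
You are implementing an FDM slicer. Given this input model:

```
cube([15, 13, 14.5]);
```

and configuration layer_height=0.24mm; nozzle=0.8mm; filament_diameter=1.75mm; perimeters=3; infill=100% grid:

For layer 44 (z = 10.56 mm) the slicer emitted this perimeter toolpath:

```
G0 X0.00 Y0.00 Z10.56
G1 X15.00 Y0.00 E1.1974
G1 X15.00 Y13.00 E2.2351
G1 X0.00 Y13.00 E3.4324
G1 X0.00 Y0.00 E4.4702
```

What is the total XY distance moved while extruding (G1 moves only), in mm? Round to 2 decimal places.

56.00 mm

Sum the Euclidean lengths of each G1 segment: total = 56.00 mm.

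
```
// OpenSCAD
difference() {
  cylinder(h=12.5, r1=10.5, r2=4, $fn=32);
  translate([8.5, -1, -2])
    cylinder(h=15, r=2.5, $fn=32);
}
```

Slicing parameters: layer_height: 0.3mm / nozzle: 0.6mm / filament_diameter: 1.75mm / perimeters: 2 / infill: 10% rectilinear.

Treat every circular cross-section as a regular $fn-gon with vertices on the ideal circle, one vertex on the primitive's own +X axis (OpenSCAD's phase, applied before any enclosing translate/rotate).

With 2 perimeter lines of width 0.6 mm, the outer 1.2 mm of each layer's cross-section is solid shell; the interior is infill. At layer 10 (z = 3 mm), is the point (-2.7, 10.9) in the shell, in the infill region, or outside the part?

outside

At z = 3 mm: the cone contributes a regular 32-gon of circumradius 8.940 (interpolated between r1=10.5 and r2=4 at t=0.240); the cylinder at (8.5, -1): section is a regular 32-gon, circumradius r=2.5; Taking the first minus the rest: starting from the cone, the r=2.5 cylinder at (8.5, -1) partially overlaps it — only the 10.92 mm² overlap (of its 19.51 mm²) is removed, clipping the outline — 1 connected region. Overall, the cross-section is a single solid region. The nearest boundary edge runs (-3.42, 8.26)→(-1.74, 8.77); distance from the point to it = 2.32 mm. The point is not inside any of the regions above, so it lies outside the cross-section (2.32 mm from the nearest boundary).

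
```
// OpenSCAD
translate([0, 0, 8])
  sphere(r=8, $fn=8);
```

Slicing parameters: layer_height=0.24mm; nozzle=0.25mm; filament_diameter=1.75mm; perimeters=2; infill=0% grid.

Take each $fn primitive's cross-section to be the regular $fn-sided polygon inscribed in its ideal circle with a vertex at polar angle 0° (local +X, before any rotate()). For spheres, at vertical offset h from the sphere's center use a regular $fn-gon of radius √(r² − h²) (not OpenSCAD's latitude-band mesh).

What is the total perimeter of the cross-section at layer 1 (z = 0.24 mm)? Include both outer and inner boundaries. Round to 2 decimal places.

At z = 0.24 mm: the sphere: section is a regular 8-gon, circumradius = √(r²−h²) = √(8²−7.76²) = 1.945 (perimeter = 2·8·1.945·sin(180°/8) = 11.91 mm). Overall, the cross-section is a single solid region. Total boundary length (outer) = 11.91 mm.

11.91 mm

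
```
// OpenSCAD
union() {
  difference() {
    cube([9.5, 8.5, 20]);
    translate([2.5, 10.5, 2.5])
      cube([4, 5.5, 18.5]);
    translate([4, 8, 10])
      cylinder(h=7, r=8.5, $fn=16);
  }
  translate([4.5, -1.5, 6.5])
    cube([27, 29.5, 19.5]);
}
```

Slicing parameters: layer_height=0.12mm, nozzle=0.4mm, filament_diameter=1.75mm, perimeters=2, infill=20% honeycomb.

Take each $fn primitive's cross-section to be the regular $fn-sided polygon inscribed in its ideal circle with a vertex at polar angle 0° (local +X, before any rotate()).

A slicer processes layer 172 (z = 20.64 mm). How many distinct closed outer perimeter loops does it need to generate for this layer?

1

At z = 20.64 mm: the cube does not reach this height (z outside [0, 20]); the cube at (2.5, 10.5) (footprint 4×5.5) is included at this height; the cylinder at (4, 8) is absent (z outside [10, 17]); Taking the first minus the rest: the first operand is absent here, so nothing remains; the cube at (4.5, -1.5) (footprint 27×29.5) is included at this height; Combining (union): only the 27×29.5 cube at (4.5, -1.5) is present, so the union is just that shape — 1 connected region. The result has 1 disconnected region.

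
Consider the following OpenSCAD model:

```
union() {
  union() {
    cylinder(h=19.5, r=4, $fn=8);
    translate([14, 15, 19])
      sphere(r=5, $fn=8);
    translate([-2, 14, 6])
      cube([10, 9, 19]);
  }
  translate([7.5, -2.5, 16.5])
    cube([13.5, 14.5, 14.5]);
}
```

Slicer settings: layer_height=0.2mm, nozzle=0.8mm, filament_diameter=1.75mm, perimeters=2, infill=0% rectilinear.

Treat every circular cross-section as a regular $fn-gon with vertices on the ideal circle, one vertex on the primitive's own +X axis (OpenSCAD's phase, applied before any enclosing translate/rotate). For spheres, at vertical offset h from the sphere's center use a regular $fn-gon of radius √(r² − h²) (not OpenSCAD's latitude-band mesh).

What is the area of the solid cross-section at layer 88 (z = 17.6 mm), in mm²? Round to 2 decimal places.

388.66 mm²

At z = 17.6 mm: the r=4 cylinder contributes a regular 8-gon of circumradius 4 (area = (8/2)·4.000²·sin(360°/8) = 45.25 mm²); the sphere at (14, 15): section is a regular 8-gon, circumradius = √(r²−h²) = √(5²−1.4²) = 4.800 (area = (8/2)·4.800²·sin(360°/8) = 65.17 mm²); the cube at (-2, 14) is present — its section is the full 10×9 rectangle (area 90.00 mm²); Combining (union): the 3 present regions are separate (no shared area or edge), so areas and boundary lengths simply add and each stays a separate island — area = 200.42 mm²; the cube at (7.5, -2.5) is present — its section is the full 13.5×14.5 rectangle (area 195.75 mm²); Merging all regions: the regions partially overlap — summed areas 396.17 mm² minus the doubly-counted overlap 7.51 mm² gives 388.66 mm² — area = 388.66 mm². Overall, the cross-section has 3 separate islands. Net area = 388.66 mm².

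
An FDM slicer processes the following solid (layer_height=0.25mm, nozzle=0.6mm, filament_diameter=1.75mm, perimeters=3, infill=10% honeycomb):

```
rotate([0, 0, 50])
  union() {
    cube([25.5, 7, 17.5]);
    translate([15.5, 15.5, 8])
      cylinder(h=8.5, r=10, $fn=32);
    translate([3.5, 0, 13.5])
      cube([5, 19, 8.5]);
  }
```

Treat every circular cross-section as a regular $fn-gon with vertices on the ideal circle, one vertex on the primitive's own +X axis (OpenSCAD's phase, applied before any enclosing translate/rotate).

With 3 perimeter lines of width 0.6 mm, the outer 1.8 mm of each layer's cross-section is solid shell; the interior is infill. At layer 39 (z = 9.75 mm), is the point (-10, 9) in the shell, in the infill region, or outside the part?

At z = 9.75 mm: the 25.5×7 cube contributes its full rectangle; the cylinder at (15.5, 15.5): section is a regular 32-gon, circumradius r=10; the cube at (3.5, 0) is not intersected at this z (z outside [13.5, 22]); Combining (union): the regions partially overlap (shared area 10.34 mm²), so overlapping operands fuse into one piece — 1 connected region; (whole slice rotated 50° about Z — lengths, areas and connectivity unchanged). Overall, the cross-section is a single solid region. Undo the 50° rotation: the query point maps to (0.467, 13.446) in the un-rotated model frame. The nearest boundary edge runs (5.69, 13.55)→(5.50, 15.50); distance from the point to it = 5.21 mm. The point is not inside any of the regions above, so it lies outside the cross-section (5.21 mm from the nearest boundary).

outside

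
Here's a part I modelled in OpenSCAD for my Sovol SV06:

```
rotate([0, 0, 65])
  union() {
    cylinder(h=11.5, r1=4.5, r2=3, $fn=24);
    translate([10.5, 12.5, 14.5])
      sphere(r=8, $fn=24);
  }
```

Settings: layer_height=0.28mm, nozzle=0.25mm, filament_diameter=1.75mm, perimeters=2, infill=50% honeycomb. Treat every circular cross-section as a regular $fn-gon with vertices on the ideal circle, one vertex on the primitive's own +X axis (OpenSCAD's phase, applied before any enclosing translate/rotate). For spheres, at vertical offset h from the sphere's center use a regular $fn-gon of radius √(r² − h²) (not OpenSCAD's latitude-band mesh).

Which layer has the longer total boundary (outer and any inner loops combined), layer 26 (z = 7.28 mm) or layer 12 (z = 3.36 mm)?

layer 26 (z = 7.28 mm)

Layer 26 (z = 7.28): the cone (r1=4.5→r2=3) has section circumradius 3.550 here — a regular 24-gon (perimeter = 2·24·3.550·sin(180°/24) = 22.24 mm); the r=8 sphere at (10.5, 12.5) contributes a regular 24-gon of circumradius √(8²−7.22²) = 3.446 (perimeter = 2·24·3.446·sin(180°/24) = 21.59 mm); Taking the union: the 2 present regions are separate (no shared area or edge), so areas and boundary lengths simply add and each stays a separate island — boundary = 43.83 mm; (rotated 65° about Z; rotation is an isometry so areas/perimeters/island counts are preserved). So its perimeter = 43.83 mm. Layer 12 (z = 3.36): the cone (r1=4.5→r2=3) has section circumradius 4.062 here — a regular 24-gon (perimeter = 2·24·4.062·sin(180°/24) = 25.45 mm); the sphere at (10.5, 12.5) is not intersected at this z (|z−center|=11.140 > r=8); Taking the union: only the cone is present, so the union is just that shape — boundary = 25.45 mm; (rotated 65° about Z; rotation is an isometry so areas/perimeters/island counts are preserved). So its perimeter = 25.45 mm. Layer 26 is larger (43.83 vs 25.45 mm).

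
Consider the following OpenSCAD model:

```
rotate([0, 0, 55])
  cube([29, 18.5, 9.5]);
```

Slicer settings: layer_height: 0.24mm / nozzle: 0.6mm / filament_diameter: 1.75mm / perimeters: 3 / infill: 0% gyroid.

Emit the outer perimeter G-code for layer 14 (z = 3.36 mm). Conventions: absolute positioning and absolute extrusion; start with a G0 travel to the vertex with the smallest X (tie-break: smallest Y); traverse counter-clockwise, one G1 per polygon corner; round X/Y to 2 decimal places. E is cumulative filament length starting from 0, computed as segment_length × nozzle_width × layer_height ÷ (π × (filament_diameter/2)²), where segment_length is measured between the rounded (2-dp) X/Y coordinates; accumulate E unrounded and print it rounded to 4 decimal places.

At z = 3.36 mm: the cube is present — its section is the full 29×18.5 rectangle; (rotated 55° about Z; rotation is an isometry so areas/perimeters/island counts are preserved). The outline is a single polygon with 4 vertices. Extrusion per mm of travel: 0.6 × 0.24 / (π × 0.875²) = 0.059868. Accumulating E over each segment gives final E = 5.6872.

G0 X-15.15 Y10.61 Z3.36
G1 X0.00 Y0.00 E1.1073
G1 X16.63 Y23.76 E2.8436
G1 X1.48 Y34.37 E3.9509
G1 X-15.15 Y10.61 E5.6872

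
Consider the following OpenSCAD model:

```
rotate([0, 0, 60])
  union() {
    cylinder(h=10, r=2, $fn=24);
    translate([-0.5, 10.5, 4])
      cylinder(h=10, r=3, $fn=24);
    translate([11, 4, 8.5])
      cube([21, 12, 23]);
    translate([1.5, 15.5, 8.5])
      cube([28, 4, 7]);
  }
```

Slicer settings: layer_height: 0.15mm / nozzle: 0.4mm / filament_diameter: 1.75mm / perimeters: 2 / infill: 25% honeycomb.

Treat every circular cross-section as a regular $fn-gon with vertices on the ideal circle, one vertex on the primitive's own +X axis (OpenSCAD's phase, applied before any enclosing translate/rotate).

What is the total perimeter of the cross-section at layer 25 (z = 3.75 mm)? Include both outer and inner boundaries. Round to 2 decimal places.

12.53 mm

At z = 3.75 mm: the r=2 cylinder contributes a regular 24-gon of circumradius 2 (perimeter = 2·24·2.000·sin(180°/24) = 12.53 mm); the cylinder at (-0.5, 10.5) does not reach this height (z outside [4, 14]); the cube at (11, 4) is absent (z outside [8.5, 31.5]); the cube at (1.5, 15.5) is not intersected at this z (z outside [8.5, 15.5]); Combining (union): only the r=2 cylinder is present, so the union is just that shape — boundary = 12.53 mm; (rotated 60° about Z; rotation is an isometry so areas/perimeters/island counts are preserved). Overall, the cross-section is a single solid region. Total boundary length (outer) = 12.53 mm.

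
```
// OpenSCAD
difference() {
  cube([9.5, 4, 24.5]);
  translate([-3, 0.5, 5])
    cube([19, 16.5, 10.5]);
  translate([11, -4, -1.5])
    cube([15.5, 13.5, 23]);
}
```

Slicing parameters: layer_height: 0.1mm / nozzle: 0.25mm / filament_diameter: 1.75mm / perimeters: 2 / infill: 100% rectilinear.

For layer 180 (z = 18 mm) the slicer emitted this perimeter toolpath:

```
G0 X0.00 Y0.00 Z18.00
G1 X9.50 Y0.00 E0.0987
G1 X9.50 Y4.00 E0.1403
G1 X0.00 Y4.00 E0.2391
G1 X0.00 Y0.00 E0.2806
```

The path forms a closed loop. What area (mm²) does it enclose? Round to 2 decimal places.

38.00 mm²

Apply the shoelace formula to the sequence of (X, Y) vertices; enclosed area = 38.00 mm².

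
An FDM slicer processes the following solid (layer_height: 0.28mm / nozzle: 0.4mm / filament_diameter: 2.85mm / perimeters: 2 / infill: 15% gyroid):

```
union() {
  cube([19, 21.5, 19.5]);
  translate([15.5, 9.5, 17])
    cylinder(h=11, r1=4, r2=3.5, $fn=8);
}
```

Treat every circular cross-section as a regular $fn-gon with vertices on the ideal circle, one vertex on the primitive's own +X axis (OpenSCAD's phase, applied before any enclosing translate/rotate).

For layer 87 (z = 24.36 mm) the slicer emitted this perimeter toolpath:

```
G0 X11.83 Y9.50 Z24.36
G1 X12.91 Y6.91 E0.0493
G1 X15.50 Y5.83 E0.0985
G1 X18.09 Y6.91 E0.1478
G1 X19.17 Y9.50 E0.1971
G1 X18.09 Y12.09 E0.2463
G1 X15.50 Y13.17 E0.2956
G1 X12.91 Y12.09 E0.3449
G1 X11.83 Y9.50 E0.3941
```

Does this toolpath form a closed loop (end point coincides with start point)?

Start point (G0): (11.83, 9.50). End point (last G1): the path returns to the start — closed.

yes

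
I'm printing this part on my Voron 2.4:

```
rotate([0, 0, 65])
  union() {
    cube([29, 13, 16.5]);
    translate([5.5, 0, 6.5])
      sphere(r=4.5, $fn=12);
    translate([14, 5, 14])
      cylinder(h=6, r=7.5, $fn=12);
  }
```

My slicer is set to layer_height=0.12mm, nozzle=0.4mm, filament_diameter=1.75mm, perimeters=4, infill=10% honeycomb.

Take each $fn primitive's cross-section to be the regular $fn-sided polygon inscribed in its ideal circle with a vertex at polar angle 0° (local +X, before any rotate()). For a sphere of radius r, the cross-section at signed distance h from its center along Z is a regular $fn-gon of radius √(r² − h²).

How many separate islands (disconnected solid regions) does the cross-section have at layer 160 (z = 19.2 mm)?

1

At z = 19.2 mm: the cube is not intersected at this z (z outside [0, 16.5]); the sphere at (5.5, 0) is not intersected at this z (|z−center|=12.700 > r=4.5); the cylinder at (14, 5): section is a regular 12-gon, circumradius r=7.5; Taking the union: only the r=7.5 cylinder at (14, 5) is present, so the union is just that shape — 1 connected region; (whole slice rotated 65° about Z — lengths, areas and connectivity unchanged). Overall, the cross-section is a single solid region. Island count = 1.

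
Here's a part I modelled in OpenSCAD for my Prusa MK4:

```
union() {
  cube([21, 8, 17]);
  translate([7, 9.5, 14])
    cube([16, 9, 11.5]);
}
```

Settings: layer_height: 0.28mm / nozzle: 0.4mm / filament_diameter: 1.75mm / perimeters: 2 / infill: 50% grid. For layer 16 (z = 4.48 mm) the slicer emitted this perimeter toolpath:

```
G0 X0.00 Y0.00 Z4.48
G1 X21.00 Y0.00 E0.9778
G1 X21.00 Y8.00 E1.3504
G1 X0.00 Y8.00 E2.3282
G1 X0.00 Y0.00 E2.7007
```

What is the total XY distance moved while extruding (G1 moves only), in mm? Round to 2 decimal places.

Sum the Euclidean lengths of each G1 segment: total = 58.00 mm.

58.00 mm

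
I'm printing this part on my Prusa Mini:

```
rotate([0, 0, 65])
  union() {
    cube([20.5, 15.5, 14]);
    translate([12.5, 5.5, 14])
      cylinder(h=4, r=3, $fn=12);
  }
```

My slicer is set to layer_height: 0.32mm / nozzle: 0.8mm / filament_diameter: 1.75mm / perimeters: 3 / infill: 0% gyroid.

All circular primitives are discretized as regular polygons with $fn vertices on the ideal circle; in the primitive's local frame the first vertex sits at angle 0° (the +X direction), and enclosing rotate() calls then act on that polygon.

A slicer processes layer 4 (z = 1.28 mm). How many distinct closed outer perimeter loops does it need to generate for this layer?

1

At z = 1.28 mm: the 20.5×15.5 cube contributes its full rectangle; the cylinder at (12.5, 5.5) is not intersected at this z (z outside [14, 18]); Taking the union: only the 20.5×15.5 cube is present, so the union is just that shape — 1 connected region; (rotated 65° about Z; rotation is an isometry so areas/perimeters/island counts are preserved). The result has 1 disconnected region.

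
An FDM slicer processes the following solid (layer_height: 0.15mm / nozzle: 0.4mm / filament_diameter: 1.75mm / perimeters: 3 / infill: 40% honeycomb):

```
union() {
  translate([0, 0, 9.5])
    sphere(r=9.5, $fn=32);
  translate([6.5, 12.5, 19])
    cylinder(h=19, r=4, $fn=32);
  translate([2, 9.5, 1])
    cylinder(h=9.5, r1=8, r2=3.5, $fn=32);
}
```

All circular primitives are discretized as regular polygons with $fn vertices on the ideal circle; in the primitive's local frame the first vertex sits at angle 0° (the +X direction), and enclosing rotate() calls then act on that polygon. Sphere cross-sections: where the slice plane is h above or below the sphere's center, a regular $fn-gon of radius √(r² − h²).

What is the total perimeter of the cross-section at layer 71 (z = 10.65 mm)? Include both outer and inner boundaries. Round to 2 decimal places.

At z = 10.65 mm: the r=9.5 sphere slices to a regular 32-gon of circumradius 9.430 (√(r²−h²) with h=1.15 from center) (perimeter = 2·32·9.430·sin(180°/32) = 59.16 mm); the cylinder at (6.5, 12.5) is not intersected at this z (z outside [19, 38]); the cone at (2, 9.5) is absent (z outside [1, 10.5]); Taking the union: only the r=9.5 sphere is present, so the union is just that shape — boundary = 59.16 mm. Overall, the cross-section is a single solid region. Total boundary length (outer) = 59.16 mm.

59.16 mm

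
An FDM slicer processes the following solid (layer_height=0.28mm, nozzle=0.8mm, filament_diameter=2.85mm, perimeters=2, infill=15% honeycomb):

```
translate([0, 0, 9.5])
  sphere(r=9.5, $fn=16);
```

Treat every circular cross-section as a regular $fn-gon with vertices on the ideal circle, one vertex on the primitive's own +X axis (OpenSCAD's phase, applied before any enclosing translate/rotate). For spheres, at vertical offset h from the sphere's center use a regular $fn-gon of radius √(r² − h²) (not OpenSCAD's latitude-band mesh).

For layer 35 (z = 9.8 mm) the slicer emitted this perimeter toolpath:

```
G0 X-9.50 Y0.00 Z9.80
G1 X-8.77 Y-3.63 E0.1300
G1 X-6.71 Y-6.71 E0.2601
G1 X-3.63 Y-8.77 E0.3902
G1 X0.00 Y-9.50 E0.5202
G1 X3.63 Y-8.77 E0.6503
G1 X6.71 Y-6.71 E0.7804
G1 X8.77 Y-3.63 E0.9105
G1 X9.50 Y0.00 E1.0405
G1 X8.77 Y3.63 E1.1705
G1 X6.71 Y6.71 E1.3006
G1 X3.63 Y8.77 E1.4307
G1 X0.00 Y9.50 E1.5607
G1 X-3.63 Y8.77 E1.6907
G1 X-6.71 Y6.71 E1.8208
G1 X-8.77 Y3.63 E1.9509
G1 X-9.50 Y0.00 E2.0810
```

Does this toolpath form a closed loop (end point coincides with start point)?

yes

Start point (G0): (-9.50, 0.00). End point (last G1): the path returns to the start — closed.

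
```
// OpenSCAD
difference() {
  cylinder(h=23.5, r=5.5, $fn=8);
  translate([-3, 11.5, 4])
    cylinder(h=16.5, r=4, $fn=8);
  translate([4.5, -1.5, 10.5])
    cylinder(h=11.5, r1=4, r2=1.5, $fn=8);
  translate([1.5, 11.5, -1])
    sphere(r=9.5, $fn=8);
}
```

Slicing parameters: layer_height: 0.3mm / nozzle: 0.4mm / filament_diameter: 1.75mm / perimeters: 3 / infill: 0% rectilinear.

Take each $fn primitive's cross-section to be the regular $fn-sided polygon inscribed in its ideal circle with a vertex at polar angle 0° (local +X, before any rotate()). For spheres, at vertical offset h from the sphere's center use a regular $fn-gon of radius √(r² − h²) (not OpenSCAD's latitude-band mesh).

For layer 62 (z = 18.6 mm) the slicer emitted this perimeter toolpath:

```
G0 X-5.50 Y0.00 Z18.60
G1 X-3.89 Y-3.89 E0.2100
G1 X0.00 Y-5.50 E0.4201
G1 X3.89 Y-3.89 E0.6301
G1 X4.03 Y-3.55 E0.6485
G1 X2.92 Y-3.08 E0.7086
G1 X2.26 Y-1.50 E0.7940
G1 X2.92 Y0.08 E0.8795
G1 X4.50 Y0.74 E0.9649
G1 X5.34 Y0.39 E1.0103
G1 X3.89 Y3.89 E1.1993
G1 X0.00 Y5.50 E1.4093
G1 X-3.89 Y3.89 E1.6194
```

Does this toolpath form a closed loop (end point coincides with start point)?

no

Start point (G0): (-5.50, 0.00). End point (last G1): the path does not return to the start — open.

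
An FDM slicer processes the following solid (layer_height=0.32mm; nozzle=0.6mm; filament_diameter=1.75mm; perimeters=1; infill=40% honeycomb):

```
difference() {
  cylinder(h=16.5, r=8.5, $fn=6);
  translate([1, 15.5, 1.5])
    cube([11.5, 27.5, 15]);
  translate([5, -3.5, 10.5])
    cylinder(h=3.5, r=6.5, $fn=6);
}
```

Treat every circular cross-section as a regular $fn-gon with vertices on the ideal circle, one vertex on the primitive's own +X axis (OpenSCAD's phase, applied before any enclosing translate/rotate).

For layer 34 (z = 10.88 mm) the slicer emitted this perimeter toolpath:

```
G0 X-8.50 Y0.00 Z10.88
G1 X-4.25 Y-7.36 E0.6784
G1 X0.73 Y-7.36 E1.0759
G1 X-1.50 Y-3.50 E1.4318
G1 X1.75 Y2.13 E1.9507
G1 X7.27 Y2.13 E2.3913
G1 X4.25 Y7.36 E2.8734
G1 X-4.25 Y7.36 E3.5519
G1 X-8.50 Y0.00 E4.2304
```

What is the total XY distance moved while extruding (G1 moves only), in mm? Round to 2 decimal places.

Sum the Euclidean lengths of each G1 segment: total = 53.00 mm.

53.00 mm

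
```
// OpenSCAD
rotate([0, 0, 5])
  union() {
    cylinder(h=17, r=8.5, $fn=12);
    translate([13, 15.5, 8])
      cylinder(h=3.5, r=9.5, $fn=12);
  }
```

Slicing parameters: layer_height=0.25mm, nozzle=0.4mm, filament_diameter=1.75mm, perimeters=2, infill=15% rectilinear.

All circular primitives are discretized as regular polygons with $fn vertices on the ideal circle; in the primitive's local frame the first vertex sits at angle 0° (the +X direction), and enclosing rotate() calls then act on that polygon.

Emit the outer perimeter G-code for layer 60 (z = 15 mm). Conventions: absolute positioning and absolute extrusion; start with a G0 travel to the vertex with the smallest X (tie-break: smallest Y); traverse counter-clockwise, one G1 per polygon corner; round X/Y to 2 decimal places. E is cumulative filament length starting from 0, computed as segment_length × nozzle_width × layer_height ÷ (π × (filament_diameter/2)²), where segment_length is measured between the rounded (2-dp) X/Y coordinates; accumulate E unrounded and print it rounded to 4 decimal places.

G0 X-8.47 Y-0.74 Z15.00
G1 X-6.96 Y-4.88 E0.1832
G1 X-3.59 Y-7.70 E0.3659
G1 X0.74 Y-8.47 E0.5487
G1 X4.88 Y-6.96 E0.7320
G1 X7.70 Y-3.59 E0.9147
G1 X8.47 Y0.74 E1.0975
G1 X6.96 Y4.88 E1.2807
G1 X3.59 Y7.70 E1.4634
G1 X-0.74 Y8.47 E1.6462
G1 X-4.88 Y6.96 E1.8295
G1 X-7.70 Y3.59 E2.0121
G1 X-8.47 Y-0.74 E2.1950

At z = 15 mm: the r=8.5 cylinder gives a regular 12-gon of circumradius 8.5 (constant along its height); the cylinder at (13, 15.5) is not intersected at this z (z outside [8, 11.5]); Taking the union: only the r=8.5 cylinder is present, so the union is just that shape — 1 connected region; (whole slice rotated 5° about Z — lengths, areas and connectivity unchanged). The outline is a single polygon with 12 vertices. Extrusion per mm of travel: 0.4 × 0.25 / (π × 0.875²) = 0.041575. Accumulating E over each segment gives final E = 2.1950.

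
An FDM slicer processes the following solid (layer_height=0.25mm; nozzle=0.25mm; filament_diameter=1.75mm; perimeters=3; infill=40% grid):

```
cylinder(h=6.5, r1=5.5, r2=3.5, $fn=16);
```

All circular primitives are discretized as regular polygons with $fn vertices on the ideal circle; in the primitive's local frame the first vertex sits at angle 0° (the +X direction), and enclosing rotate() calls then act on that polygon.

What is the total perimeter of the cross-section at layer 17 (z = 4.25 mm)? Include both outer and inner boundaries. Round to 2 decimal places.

At z = 4.25 mm: the cone (r1=5.5→r2=3.5) has section circumradius 4.192 here — a regular 16-gon (perimeter = 2·16·4.192·sin(180°/16) = 26.17 mm). Overall, the cross-section is a single solid region. Total boundary length (outer) = 26.17 mm.

26.17 mm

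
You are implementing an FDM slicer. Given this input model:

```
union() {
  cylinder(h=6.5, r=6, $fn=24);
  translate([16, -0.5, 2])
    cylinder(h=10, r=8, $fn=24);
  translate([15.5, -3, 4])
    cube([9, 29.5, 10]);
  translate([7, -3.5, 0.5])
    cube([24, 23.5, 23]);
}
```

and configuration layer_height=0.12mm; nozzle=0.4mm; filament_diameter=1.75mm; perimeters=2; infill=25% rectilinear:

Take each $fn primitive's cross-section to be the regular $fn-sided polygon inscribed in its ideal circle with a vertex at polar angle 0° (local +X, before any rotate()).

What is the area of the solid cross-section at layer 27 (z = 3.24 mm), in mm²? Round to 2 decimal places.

728.63 mm²

At z = 3.24 mm: the r=6 cylinder contributes a regular 24-gon of circumradius 6 (area = (24/2)·6.000²·sin(360°/24) = 111.81 mm²); the cylinder at (16, -0.5): section is a regular 24-gon, circumradius r=8 (area = (24/2)·8.000²·sin(360°/24) = 198.77 mm²); the cube at (15.5, -3) is not intersected at this z (z outside [4, 14]); the cube at (7, -3.5) (footprint 24×23.5) is included at this height (area 564.00 mm²); Combining (union): the regions partially overlap — summed areas 874.58 mm² minus the doubly-counted overlap 145.96 mm² gives 728.63 mm² — area = 728.63 mm². Overall, the cross-section has 2 separate islands. Net area = 728.63 mm².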